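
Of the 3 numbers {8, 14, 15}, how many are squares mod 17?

(8/17) = +1 → QR.
(14/17) = -1 → non-residue.
(15/17) = +1 → QR.
Total quadratic residues among the 3: 2.

2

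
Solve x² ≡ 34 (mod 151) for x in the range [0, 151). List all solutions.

Since 151 ≡ 3 (mod 4), a square root of 34 is 34^((151+1)/4) = 34^38 mod 151.
Repeated squaring: 34^2≡99, 34^4≡137, 34^8≡45, 34^16≡62, 34^32≡69 (mod 151).
34^38 = 34^(32+4+2) ≡ 100 (mod 151).
Check: 100² = 10000 ≡ 34 (mod 151). The two roots are 51 and 100.

51, 100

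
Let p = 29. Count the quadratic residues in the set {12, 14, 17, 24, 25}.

(12/29) = -1 → non-residue.
(14/29) = -1 → non-residue.
(17/29) = -1 → non-residue.
(24/29) = +1 → QR.
(25/29) = +1 → QR.
Total quadratic residues among the 5: 2.

2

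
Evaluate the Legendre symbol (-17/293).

Euler's criterion: (-17/293) ≡ 276^146 (mod 293).
276^2 ≡ 289 (mod 293)
276^4 ≡ 16 (mod 293)
276^8 ≡ 256 (mod 293)
276^16 ≡ 197 (mod 293)
276^32 ≡ 133 (mod 293)
276^64 ≡ 109 (mod 293)
276^128 ≡ 161 (mod 293)
276^146 = 276^(128+16+2) ≡ 1 (mod 293).
Result is 1, so (-17/293) = 1.

1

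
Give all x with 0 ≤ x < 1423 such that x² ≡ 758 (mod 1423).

Since 1423 ≡ 3 (mod 4), a square root of 758 is 758^((1423+1)/4) = 758^356 mod 1423.
Repeated squaring: 758^2≡1095, 758^4≡859, 758^8≡767, 758^16≡590, 758^32≡888, 758^64≡202, 758^128≡960, 758^256≡919 (mod 1423).
758^356 = 758^(256+64+32+4) ≡ 205 (mod 1423).
Check: 205² = 42025 ≡ 758 (mod 1423). The two roots are 205 and 1218.

205, 1218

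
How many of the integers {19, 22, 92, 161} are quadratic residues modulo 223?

1

(19/223) = +1 → QR.
(22/223) = -1 → non-residue.
(92/223) = -1 → non-residue.
(161/223) = -1 → non-residue.
Total quadratic residues among the 4: 1.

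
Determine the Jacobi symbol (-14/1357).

First reduce: -14 ≡ 1343 (mod 1357).
Reciprocity: 1343 ≡ 3 and 1357 ≡ 1 (mod 4), so (1343/1357) = +(1357/1343).
Reduce top mod 1343: now compute (14/1343).
Pull out 2: since 1343 ≡ 7 (mod 8), (2/1343) = +1.
Reciprocity: 7 ≡ 3 and 1343 ≡ 3 (mod 4), so (7/1343) = −(1343/7).
Reduce top mod 7: now compute (6/7).
Pull out 2: since 7 ≡ 7 (mod 8), (2/7) = +1.
Reciprocity: 3 ≡ 3 and 7 ≡ 3 (mod 4), so (3/7) = −(7/3).
Reduce top mod 3: now compute (1/3).
Reached (1/3) = 1. Collecting the sign flips along the way, the symbol is +1.

1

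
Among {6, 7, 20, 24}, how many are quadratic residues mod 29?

(6/29) = +1 → QR.
(7/29) = +1 → QR.
(20/29) = +1 → QR.
(24/29) = +1 → QR.
Total quadratic residues among the 4: 4.

4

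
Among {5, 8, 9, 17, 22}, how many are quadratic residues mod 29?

(5/29) = +1 → QR.
(8/29) = -1 → non-residue.
(9/29) = +1 → QR.
(17/29) = -1 → non-residue.
(22/29) = +1 → QR.
Total quadratic residues among the 5: 3.

3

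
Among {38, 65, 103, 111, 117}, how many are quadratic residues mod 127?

3

(38/127) = +1 → QR.
(65/127) = -1 → non-residue.
(103/127) = +1 → QR.
(111/127) = -1 → non-residue.
(117/127) = +1 → QR.
Total quadratic residues among the 5: 3.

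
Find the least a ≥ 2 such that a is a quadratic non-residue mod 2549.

2

(2/2549) = −1, so 2 is the smallest positive non-residue mod 2549.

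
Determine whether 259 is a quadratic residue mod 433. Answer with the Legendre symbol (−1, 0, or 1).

Euler's criterion: (259/433) ≡ 259^216 (mod 433).
259^2 ≡ 399 (mod 433)
259^4 ≡ 290 (mod 433)
259^8 ≡ 98 (mod 433)
259^16 ≡ 78 (mod 433)
259^32 ≡ 22 (mod 433)
259^64 ≡ 51 (mod 433)
259^128 ≡ 3 (mod 433)
259^216 = 259^(128+64+16+8) ≡ 432 (mod 433).
Result is 432 ≡ −1, so (259/433) = −1.

-1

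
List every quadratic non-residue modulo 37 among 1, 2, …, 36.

Square k = 1,…,18 (k and 37−k give the same square):
1²=1, 2²=4, 3²=9, 4²=16, 5²=25, 6²=36, 7²≡12, 8²≡27, 9²≡7, 10²≡26, 11²≡10, 12²≡33, 13²≡21, 14²≡11, 15²≡3, 16²≡34, 17²≡30, 18²≡28 (mod 37).
The residues are {1, 3, 4, 7, 9, 10, 11, 12, 16, 21, 25, 26, 27, 28, 30, 33, 34, 36}; the non-residues are the remaining 18 nonzero classes.

2,5,6,8,13,14,15,17,18,19,20,22,23,24,29,31,32,35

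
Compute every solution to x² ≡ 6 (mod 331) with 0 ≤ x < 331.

Since 331 ≡ 3 (mod 4), a square root of 6 is 6^((331+1)/4) = 6^83 mod 331.
Repeated squaring: 6^2≡36, 6^4≡303, 6^8≡122, 6^16≡320, 6^32≡121, 6^64≡77 (mod 331).
6^83 = 6^(64+16+2+1) ≡ 91 (mod 331).
Check: 91² = 8281 ≡ 6 (mod 331). The two roots are 91 and 240.

91, 240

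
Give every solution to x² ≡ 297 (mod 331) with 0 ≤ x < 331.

112, 219

Since 331 ≡ 3 (mod 4), a square root of 297 is 297^((331+1)/4) = 297^83 mod 331.
Repeated squaring: 297^2≡163, 297^4≡89, 297^8≡308, 297^16≡198, 297^32≡146, 297^64≡132 (mod 331).
297^83 = 297^(64+16+2+1) ≡ 219 (mod 331).
Check: 219² = 47961 ≡ 297 (mod 331). The two roots are 112 and 219.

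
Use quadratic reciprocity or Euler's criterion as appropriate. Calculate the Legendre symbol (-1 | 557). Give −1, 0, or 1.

1

First reduce: -1 ≡ 556 (mod 557).
Pull out 2^2: since 557 ≡ 5 (mod 8), (2/557) = -1, so (2/557)^2 = +1.
Reciprocity: 139 ≡ 3 and 557 ≡ 1 (mod 4), so (139/557) = +(557/139).
Reduce top mod 139: now compute (1/139).
Reached (1/139) = 1. Collecting the sign flips along the way, the symbol is +1.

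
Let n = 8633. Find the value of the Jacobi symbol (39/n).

-1

Reciprocity: 39 ≡ 3 and 8633 ≡ 1 (mod 4), so (39/8633) = +(8633/39).
Reduce top mod 39: now compute (14/39).
Pull out 2: since 39 ≡ 7 (mod 8), (2/39) = +1.
Reciprocity: 7 ≡ 3 and 39 ≡ 3 (mod 4), so (7/39) = −(39/7).
Reduce top mod 7: now compute (4/7).
Pull out 2^2: since 7 ≡ 7 (mod 8), (2/7) = +1, so (2/7)^2 = +1.
Reached (1/7) = 1. Collecting the sign flips along the way, the symbol is -1.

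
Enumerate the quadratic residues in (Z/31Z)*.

1,2,4,5,7,8,9,10,14,16,18,19,20,25,28

Square k = 1,…,15 (k and 31−k give the same square):
1²=1, 2²=4, 3²=9, 4²=16, 5²=25, 6²≡5, 7²≡18, 8²≡2, 9²≡19, 10²≡7, 11²≡28, 12²≡20, 13²≡14, 14²≡10, 15²≡8 (mod 31).
So the quadratic residues mod 31 are {1, 2, 4, 5, 7, 8, 9, 10, 14, 16, 18, 19, 20, 25, 28}.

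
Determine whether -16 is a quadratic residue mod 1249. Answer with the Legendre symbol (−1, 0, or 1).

1

First reduce: -16 ≡ 1233 (mod 1249).
Reciprocity: 1233 ≡ 1 and 1249 ≡ 1 (mod 4), so (1233/1249) = +(1249/1233).
Reduce top mod 1233: now compute (16/1233).
Pull out 2^4: since 1233 ≡ 1 (mod 8), (2/1233) = +1, so (2/1233)^4 = +1.
Reached (1/1233) = 1. Collecting the sign flips along the way, the symbol is +1.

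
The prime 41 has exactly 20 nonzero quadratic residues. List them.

1 2 4 5 8 9 10 16 18 20 21 23 25 31 32 33 36 37 39 40

Square k = 1,…,20 (k and 41−k give the same square):
1²=1, 2²=4, 3²=9, 4²=16, 5²=25, 6²=36, 7²≡8, 8²≡23, 9²≡40, 10²≡18, 11²≡39, 12²≡21, 13²≡5, 14²≡32, 15²≡20, 16²≡10, 17²≡2, 18²≡37, 19²≡33, 20²≡31 (mod 41).
So the quadratic residues mod 41 are {1, 2, 4, 5, 8, 9, 10, 16, 18, 20, 21, 23, 25, 31, 32, 33, 36, 37, 39, 40}.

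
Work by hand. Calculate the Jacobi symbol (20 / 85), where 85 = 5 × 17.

0

Pull out 2^2: since 85 ≡ 5 (mod 8), (2/85) = -1, so (2/85)^2 = +1.
Reciprocity: 5 ≡ 1 and 85 ≡ 1 (mod 4), so (5/85) = +(85/5).
Reduce top mod 5: now compute (0/5).
Top reduces to 0: gcd > 1, so the symbol is 0.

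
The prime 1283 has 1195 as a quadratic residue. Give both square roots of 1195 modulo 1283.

564, 719

Since 1283 ≡ 3 (mod 4), a square root of 1195 is 1195^((1283+1)/4) = 1195^321 mod 1283.
Repeated squaring: 1195^2≡46, 1195^4≡833, 1195^8≡1069, 1195^16≡891, 1195^32≡987, 1195^64≡372, 1195^128≡1103, 1195^256≡325 (mod 1283).
1195^321 = 1195^(256+64+1) ≡ 719 (mod 1283).
Check: 719² = 516961 ≡ 1195 (mod 1283). The two roots are 564 and 719.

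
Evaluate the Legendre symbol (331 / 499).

1

Reciprocity: 331 ≡ 3 and 499 ≡ 3 (mod 4), so (331/499) = −(499/331).
Reduce top mod 331: now compute (168/331).
Pull out 2^3: since 331 ≡ 3 (mod 8), (2/331) = -1, so (2/331)^3 = -1.
Reciprocity: 21 ≡ 1 and 331 ≡ 3 (mod 4), so (21/331) = +(331/21).
Reduce top mod 21: now compute (16/21).
Pull out 2^4: since 21 ≡ 5 (mod 8), (2/21) = -1, so (2/21)^4 = +1.
Reached (1/21) = 1. Collecting the sign flips along the way, the symbol is +1.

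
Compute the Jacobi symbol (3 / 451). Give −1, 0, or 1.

Reciprocity: 3 ≡ 3 and 451 ≡ 3 (mod 4), so (3/451) = −(451/3).
Reduce top mod 3: now compute (1/3).
Reached (1/3) = 1. Collecting the sign flips along the way, the symbol is -1.

-1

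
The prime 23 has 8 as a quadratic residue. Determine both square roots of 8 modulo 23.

Since 23 ≡ 3 (mod 4), a square root of 8 is 8^((23+1)/4) = 8^6 mod 23.
Repeated squaring: 8^2≡18, 8^4≡2 (mod 23).
8^6 = 8^(4+2) ≡ 13 (mod 23).
Check: 13² = 169 ≡ 8 (mod 23). The two roots are 10 and 13.

10, 13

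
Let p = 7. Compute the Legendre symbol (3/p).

Reciprocity: 3 ≡ 3 and 7 ≡ 3 (mod 4), so (3/7) = −(7/3).
Reduce top mod 3: now compute (1/3).
Reached (1/3) = 1. Collecting the sign flips along the way, the symbol is -1.

-1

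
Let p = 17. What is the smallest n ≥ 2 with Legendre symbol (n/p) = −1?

3

(2/17) = +1, so 2 is a residue.
(3/17) = −1, so 3 is the smallest positive non-residue mod 17.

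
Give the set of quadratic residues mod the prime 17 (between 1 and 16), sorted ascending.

1,2,4,8,9,13,15,16

Square k = 1,…,8 (k and 17−k give the same square):
1²=1, 2²=4, 3²=9, 4²=16, 5²≡8, 6²≡2, 7²≡15, 8²≡13 (mod 17).
So the quadratic residues mod 17 are {1, 2, 4, 8, 9, 13, 15, 16}.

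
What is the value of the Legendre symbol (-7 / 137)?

Euler's criterion: (-7/137) ≡ 130^68 (mod 137).
130^2 ≡ 49 (mod 137)
130^4 ≡ 72 (mod 137)
130^8 ≡ 115 (mod 137)
130^16 ≡ 73 (mod 137)
130^32 ≡ 123 (mod 137)
130^64 ≡ 59 (mod 137)
130^68 = 130^(64+4) ≡ 1 (mod 137).
Result is 1, so (-7/137) = 1.

1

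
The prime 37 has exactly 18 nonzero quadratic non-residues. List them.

2,5,6,8,13,14,15,17,18,19,20,22,23,24,29,31,32,35

Square k = 1,…,18 (k and 37−k give the same square):
1²=1, 2²=4, 3²=9, 4²=16, 5²=25, 6²=36, 7²≡12, 8²≡27, 9²≡7, 10²≡26, 11²≡10, 12²≡33, 13²≡21, 14²≡11, 15²≡3, 16²≡34, 17²≡30, 18²≡28 (mod 37).
The residues are {1, 3, 4, 7, 9, 10, 11, 12, 16, 21, 25, 26, 27, 28, 30, 33, 34, 36}; the non-residues are the remaining 18 nonzero classes.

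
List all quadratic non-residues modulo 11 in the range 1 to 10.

Square k = 1,…,5 (k and 11−k give the same square):
1²=1, 2²=4, 3²=9, 4²≡5, 5²≡3 (mod 11).
The residues are {1, 3, 4, 5, 9}; the non-residues are the remaining 5 nonzero classes.

2, 6, 7, 8, 10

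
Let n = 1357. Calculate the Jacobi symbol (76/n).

-1

Pull out 2^2: since 1357 ≡ 5 (mod 8), (2/1357) = -1, so (2/1357)^2 = +1.
Reciprocity: 19 ≡ 3 and 1357 ≡ 1 (mod 4), so (19/1357) = +(1357/19).
Reduce top mod 19: now compute (8/19).
Pull out 2^3: since 19 ≡ 3 (mod 8), (2/19) = -1, so (2/19)^3 = -1.
Reached (1/19) = 1. Collecting the sign flips along the way, the symbol is -1.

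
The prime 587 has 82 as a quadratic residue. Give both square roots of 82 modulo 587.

Since 587 ≡ 3 (mod 4), a square root of 82 is 82^((587+1)/4) = 82^147 mod 587.
Repeated squaring: 82^2≡267, 82^4≡262, 82^8≡552, 82^16≡51, 82^32≡253, 82^64≡26, 82^128≡89 (mod 587).
82^147 = 82^(128+16+2+1) ≡ 114 (mod 587).
Check: 114² = 12996 ≡ 82 (mod 587). The two roots are 114 and 473.

114, 473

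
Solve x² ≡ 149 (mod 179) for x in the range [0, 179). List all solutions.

Since 179 ≡ 3 (mod 4), a square root of 149 is 149^((179+1)/4) = 149^45 mod 179.
Repeated squaring: 149^2≡5, 149^4≡25, 149^8≡88, 149^16≡47, 149^32≡61 (mod 179).
149^45 = 149^(32+8+4+1) ≡ 68 (mod 179).
Check: 68² = 4624 ≡ 149 (mod 179). The two roots are 68 and 111.

68, 111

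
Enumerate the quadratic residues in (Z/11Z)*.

1,3,4,5,9

Square k = 1,…,5 (k and 11−k give the same square):
1²=1, 2²=4, 3²=9, 4²≡5, 5²≡3 (mod 11).
So the quadratic residues mod 11 are {1, 3, 4, 5, 9}.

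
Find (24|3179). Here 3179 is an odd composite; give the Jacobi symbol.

-1

Pull out 2^3: since 3179 ≡ 3 (mod 8), (2/3179) = -1, so (2/3179)^3 = -1.
Reciprocity: 3 ≡ 3 and 3179 ≡ 3 (mod 4), so (3/3179) = −(3179/3).
Reduce top mod 3: now compute (2/3).
Pull out 2: since 3 ≡ 3 (mod 8), (2/3) = -1.
Reached (1/3) = 1. Collecting the sign flips along the way, the symbol is -1.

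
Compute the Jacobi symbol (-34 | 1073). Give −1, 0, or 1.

First reduce: -34 ≡ 1039 (mod 1073).
Reciprocity: 1039 ≡ 3 and 1073 ≡ 1 (mod 4), so (1039/1073) = +(1073/1039).
Reduce top mod 1039: now compute (34/1039).
Pull out 2: since 1039 ≡ 7 (mod 8), (2/1039) = +1.
Reciprocity: 17 ≡ 1 and 1039 ≡ 3 (mod 4), so (17/1039) = +(1039/17).
Reduce top mod 17: now compute (2/17).
Pull out 2: since 17 ≡ 1 (mod 8), (2/17) = +1.
Reached (1/17) = 1. Collecting the sign flips along the way, the symbol is +1.

1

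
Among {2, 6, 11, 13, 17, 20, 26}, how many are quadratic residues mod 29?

3

(2/29) = -1 → non-residue.
(6/29) = +1 → QR.
(11/29) = -1 → non-residue.
(13/29) = +1 → QR.
(17/29) = -1 → non-residue.
(20/29) = +1 → QR.
(26/29) = -1 → non-residue.
Total quadratic residues among the 7: 3.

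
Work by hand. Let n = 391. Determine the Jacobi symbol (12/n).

Pull out 2^2: since 391 ≡ 7 (mod 8), (2/391) = +1, so (2/391)^2 = +1.
Reciprocity: 3 ≡ 3 and 391 ≡ 3 (mod 4), so (3/391) = −(391/3).
Reduce top mod 3: now compute (1/3).
Reached (1/3) = 1. Collecting the sign flips along the way, the symbol is -1.

-1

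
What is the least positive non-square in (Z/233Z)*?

3

(2/233) = +1, so 2 is a residue.
(3/233) = −1, so 3 is the smallest positive non-residue mod 233.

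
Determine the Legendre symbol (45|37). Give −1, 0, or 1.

-1

Euler's criterion: (45/37) ≡ 8^18 (mod 37).
8^2 ≡ 27 (mod 37)
8^4 ≡ 26 (mod 37)
8^8 ≡ 10 (mod 37)
8^16 ≡ 26 (mod 37)
8^18 = 8^(16+2) ≡ 36 (mod 37).
Result is 36 ≡ −1, so (45/37) = −1.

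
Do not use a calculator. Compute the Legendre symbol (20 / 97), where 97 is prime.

Pull out 2^2: since 97 ≡ 1 (mod 8), (2/97) = +1, so (2/97)^2 = +1.
Reciprocity: 5 ≡ 1 and 97 ≡ 1 (mod 4), so (5/97) = +(97/5).
Reduce top mod 5: now compute (2/5).
Pull out 2: since 5 ≡ 5 (mod 8), (2/5) = -1.
Reached (1/5) = 1. Collecting the sign flips along the way, the symbol is -1.

-1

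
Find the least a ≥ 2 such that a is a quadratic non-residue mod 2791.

3

(2/2791) = +1, so 2 is a residue.
(3/2791) = −1, so 3 is the smallest positive non-residue mod 2791.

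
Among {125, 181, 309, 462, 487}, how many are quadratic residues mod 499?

(125/499) = +1 → QR.
(181/499) = +1 → QR.
(309/499) = -1 → non-residue.
(462/499) = +1 → QR.
(487/499) = +1 → QR.
Total quadratic residues among the 5: 4.

4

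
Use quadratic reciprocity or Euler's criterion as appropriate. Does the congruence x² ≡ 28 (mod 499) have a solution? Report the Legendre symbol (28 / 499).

-1

Pull out 2^2: since 499 ≡ 3 (mod 8), (2/499) = -1, so (2/499)^2 = +1.
Reciprocity: 7 ≡ 3 and 499 ≡ 3 (mod 4), so (7/499) = −(499/7).
Reduce top mod 7: now compute (2/7).
Pull out 2: since 7 ≡ 7 (mod 8), (2/7) = +1.
Reached (1/7) = 1. Collecting the sign flips along the way, the symbol is -1.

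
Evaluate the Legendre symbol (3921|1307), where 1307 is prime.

First reduce: 3921 ≡ 0 (mod 1307).
Top reduces to 0: gcd > 1, so the symbol is 0.

0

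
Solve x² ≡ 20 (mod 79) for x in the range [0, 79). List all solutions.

39, 40

Since 79 ≡ 3 (mod 4), a square root of 20 is 20^((79+1)/4) = 20^20 mod 79.
Repeated squaring: 20^2≡5, 20^4≡25, 20^8≡72, 20^16≡49 (mod 79).
20^20 = 20^(16+4) ≡ 40 (mod 79).
Check: 40² = 1600 ≡ 20 (mod 79). The two roots are 39 and 40.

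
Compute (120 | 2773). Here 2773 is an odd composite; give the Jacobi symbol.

1

Pull out 2^3: since 2773 ≡ 5 (mod 8), (2/2773) = -1, so (2/2773)^3 = -1.
Reciprocity: 15 ≡ 3 and 2773 ≡ 1 (mod 4), so (15/2773) = +(2773/15).
Reduce top mod 15: now compute (13/15).
Reciprocity: 13 ≡ 1 and 15 ≡ 3 (mod 4), so (13/15) = +(15/13).
Reduce top mod 13: now compute (2/13).
Pull out 2: since 13 ≡ 5 (mod 8), (2/13) = -1.
Reached (1/13) = 1. Collecting the sign flips along the way, the symbol is +1.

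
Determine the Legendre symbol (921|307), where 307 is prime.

First reduce: 921 ≡ 0 (mod 307).
Top reduces to 0: gcd > 1, so the symbol is 0.

0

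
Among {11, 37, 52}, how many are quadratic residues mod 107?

3

(11/107) = +1 → QR.
(37/107) = +1 → QR.
(52/107) = +1 → QR.
Total quadratic residues among the 3: 3.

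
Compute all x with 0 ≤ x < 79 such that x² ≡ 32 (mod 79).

36, 43

Since 79 ≡ 3 (mod 4), a square root of 32 is 32^((79+1)/4) = 32^20 mod 79.
Repeated squaring: 32^2≡76, 32^4≡9, 32^8≡2, 32^16≡4 (mod 79).
32^20 = 32^(16+4) ≡ 36 (mod 79).
Check: 36² = 1296 ≡ 32 (mod 79). The two roots are 36 and 43.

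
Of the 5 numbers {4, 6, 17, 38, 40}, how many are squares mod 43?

(4/43) = +1 → QR.
(6/43) = +1 → QR.
(17/43) = +1 → QR.
(38/43) = +1 → QR.
(40/43) = +1 → QR.
Total quadratic residues among the 5: 5.

5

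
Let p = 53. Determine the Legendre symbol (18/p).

-1

Pull out 2: since 53 ≡ 5 (mod 8), (2/53) = -1.
Reciprocity: 9 ≡ 1 and 53 ≡ 1 (mod 4), so (9/53) = +(53/9).
Reduce top mod 9: now compute (8/9).
Pull out 2^3: since 9 ≡ 1 (mod 8), (2/9) = +1, so (2/9)^3 = +1.
Reached (1/9) = 1. Collecting the sign flips along the way, the symbol is -1.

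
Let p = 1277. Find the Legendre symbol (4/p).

Pull out 2^2: since 1277 ≡ 5 (mod 8), (2/1277) = -1, so (2/1277)^2 = +1.
Reached (1/1277) = 1. Collecting the sign flips along the way, the symbol is +1.

1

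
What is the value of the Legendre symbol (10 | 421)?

Pull out 2: since 421 ≡ 5 (mod 8), (2/421) = -1.
Reciprocity: 5 ≡ 1 and 421 ≡ 1 (mod 4), so (5/421) = +(421/5).
Reduce top mod 5: now compute (1/5).
Reached (1/5) = 1. Collecting the sign flips along the way, the symbol is -1.

-1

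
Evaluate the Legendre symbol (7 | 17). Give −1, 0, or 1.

-1

Reciprocity: 7 ≡ 3 and 17 ≡ 1 (mod 4), so (7/17) = +(17/7).
Reduce top mod 7: now compute (3/7).
Reciprocity: 3 ≡ 3 and 7 ≡ 3 (mod 4), so (3/7) = −(7/3).
Reduce top mod 3: now compute (1/3).
Reached (1/3) = 1. Collecting the sign flips along the way, the symbol is -1.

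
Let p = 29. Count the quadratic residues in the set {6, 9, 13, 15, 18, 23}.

(6/29) = +1 → QR.
(9/29) = +1 → QR.
(13/29) = +1 → QR.
(15/29) = -1 → non-residue.
(18/29) = -1 → non-residue.
(23/29) = +1 → QR.
Total quadratic residues among the 6: 4.

4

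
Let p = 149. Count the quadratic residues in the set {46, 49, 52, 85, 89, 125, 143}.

(46/149) = +1 → QR.
(49/149) = +1 → QR.
(52/149) = -1 → non-residue.
(85/149) = +1 → QR.
(89/149) = -1 → non-residue.
(125/149) = +1 → QR.
(143/149) = +1 → QR.
Total quadratic residues among the 7: 5.

5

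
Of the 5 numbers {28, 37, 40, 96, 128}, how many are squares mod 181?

(28/181) = -1 → non-residue.
(37/181) = +1 → QR.
(40/181) = -1 → non-residue.
(96/181) = -1 → non-residue.
(128/181) = -1 → non-residue.
Total quadratic residues among the 5: 1.

1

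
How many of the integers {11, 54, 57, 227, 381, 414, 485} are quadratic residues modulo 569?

(11/569) = -1 → non-residue.
(54/569) = -1 → non-residue.
(57/569) = +1 → QR.
(227/569) = -1 → non-residue.
(381/569) = -1 → non-residue.
(414/569) = -1 → non-residue.
(485/569) = -1 → non-residue.
Total quadratic residues among the 7: 1.

1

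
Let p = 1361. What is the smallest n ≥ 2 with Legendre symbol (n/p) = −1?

3

(2/1361) = +1, so 2 is a residue.
(3/1361) = −1, so 3 is the smallest positive non-residue mod 1361.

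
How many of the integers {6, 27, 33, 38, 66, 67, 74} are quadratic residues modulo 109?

(6/109) = -1 → non-residue.
(27/109) = +1 → QR.
(33/109) = -1 → non-residue.
(38/109) = +1 → QR.
(66/109) = +1 → QR.
(67/109) = -1 → non-residue.
(74/109) = +1 → QR.
Total quadratic residues among the 7: 4.

4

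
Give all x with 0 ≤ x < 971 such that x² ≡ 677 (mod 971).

308, 663

Since 971 ≡ 3 (mod 4), a square root of 677 is 677^((971+1)/4) = 677^243 mod 971.
Repeated squaring: 677^2≡17, 677^4≡289, 677^8≡15, 677^16≡225, 677^32≡133, 677^64≡211, 677^128≡826 (mod 971).
677^243 = 677^(128+64+32+16+2+1) ≡ 663 (mod 971).
Check: 663² = 439569 ≡ 677 (mod 971). The two roots are 308 and 663.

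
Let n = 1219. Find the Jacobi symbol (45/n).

1

Reciprocity: 45 ≡ 1 and 1219 ≡ 3 (mod 4), so (45/1219) = +(1219/45).
Reduce top mod 45: now compute (4/45).
Pull out 2^2: since 45 ≡ 5 (mod 8), (2/45) = -1, so (2/45)^2 = +1.
Reached (1/45) = 1. Collecting the sign flips along the way, the symbol is +1.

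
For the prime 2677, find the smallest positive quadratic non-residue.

2

(2/2677) = −1, so 2 is the smallest positive non-residue mod 2677.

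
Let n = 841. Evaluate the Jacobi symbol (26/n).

Pull out 2: since 841 ≡ 1 (mod 8), (2/841) = +1.
Reciprocity: 13 ≡ 1 and 841 ≡ 1 (mod 4), so (13/841) = +(841/13).
Reduce top mod 13: now compute (9/13).
Reciprocity: 9 ≡ 1 and 13 ≡ 1 (mod 4), so (9/13) = +(13/9).
Reduce top mod 9: now compute (4/9).
Pull out 2^2: since 9 ≡ 1 (mod 8), (2/9) = +1, so (2/9)^2 = +1.
Reached (1/9) = 1. Collecting the sign flips along the way, the symbol is +1.

1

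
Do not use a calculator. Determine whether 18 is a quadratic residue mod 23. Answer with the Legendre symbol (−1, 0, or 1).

Pull out 2: since 23 ≡ 7 (mod 8), (2/23) = +1.
Reciprocity: 9 ≡ 1 and 23 ≡ 3 (mod 4), so (9/23) = +(23/9).
Reduce top mod 9: now compute (5/9).
Reciprocity: 5 ≡ 1 and 9 ≡ 1 (mod 4), so (5/9) = +(9/5).
Reduce top mod 5: now compute (4/5).
Pull out 2^2: since 5 ≡ 5 (mod 8), (2/5) = -1, so (2/5)^2 = +1.
Reached (1/5) = 1. Collecting the sign flips along the way, the symbol is +1.

1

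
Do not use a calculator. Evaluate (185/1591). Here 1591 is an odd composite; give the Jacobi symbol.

Reciprocity: 185 ≡ 1 and 1591 ≡ 3 (mod 4), so (185/1591) = +(1591/185).
Reduce top mod 185: now compute (111/185).
Reciprocity: 111 ≡ 3 and 185 ≡ 1 (mod 4), so (111/185) = +(185/111).
Reduce top mod 111: now compute (74/111).
Pull out 2: since 111 ≡ 7 (mod 8), (2/111) = +1.
Reciprocity: 37 ≡ 1 and 111 ≡ 3 (mod 4), so (37/111) = +(111/37).
Reduce top mod 37: now compute (0/37).
Top reduces to 0: gcd > 1, so the symbol is 0.

0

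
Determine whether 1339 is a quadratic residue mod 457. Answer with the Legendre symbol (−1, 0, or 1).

1

Euler's criterion: (1339/457) ≡ 425^228 (mod 457).
425^2 ≡ 110 (mod 457)
425^4 ≡ 218 (mod 457)
425^8 ≡ 453 (mod 457)
425^16 ≡ 16 (mod 457)
425^32 ≡ 256 (mod 457)
425^64 ≡ 185 (mod 457)
425^128 ≡ 407 (mod 457)
425^228 = 425^(128+64+32+4) ≡ 1 (mod 457).
Result is 1, so (1339/457) = 1.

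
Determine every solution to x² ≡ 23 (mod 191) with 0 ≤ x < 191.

Since 191 ≡ 3 (mod 4), a square root of 23 is 23^((191+1)/4) = 23^48 mod 191.
Repeated squaring: 23^2≡147, 23^4≡26, 23^8≡103, 23^16≡104, 23^32≡120 (mod 191).
23^48 = 23^(32+16) ≡ 65 (mod 191).
Check: 65² = 4225 ≡ 23 (mod 191). The two roots are 65 and 126.

65, 126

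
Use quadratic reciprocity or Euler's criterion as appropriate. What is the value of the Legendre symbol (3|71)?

1

Reciprocity: 3 ≡ 3 and 71 ≡ 3 (mod 4), so (3/71) = −(71/3).
Reduce top mod 3: now compute (2/3).
Pull out 2: since 3 ≡ 3 (mod 8), (2/3) = -1.
Reached (1/3) = 1. Collecting the sign flips along the way, the symbol is +1.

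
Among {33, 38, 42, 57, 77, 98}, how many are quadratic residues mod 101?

2

(33/101) = +1 → QR.
(38/101) = -1 → non-residue.
(42/101) = -1 → non-residue.
(57/101) = -1 → non-residue.
(77/101) = +1 → QR.
(98/101) = -1 → non-residue.
Total quadratic residues among the 6: 2.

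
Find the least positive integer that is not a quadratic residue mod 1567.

3

(2/1567) = +1, so 2 is a residue.
(3/1567) = −1, so 3 is the smallest positive non-residue mod 1567.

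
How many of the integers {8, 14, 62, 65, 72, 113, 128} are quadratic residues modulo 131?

3

(8/131) = -1 → non-residue.
(14/131) = -1 → non-residue.
(62/131) = +1 → QR.
(65/131) = +1 → QR.
(72/131) = -1 → non-residue.
(113/131) = +1 → QR.
(128/131) = -1 → non-residue.
Total quadratic residues among the 7: 3.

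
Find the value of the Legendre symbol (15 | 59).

Reciprocity: 15 ≡ 3 and 59 ≡ 3 (mod 4), so (15/59) = −(59/15).
Reduce top mod 15: now compute (14/15).
Pull out 2: since 15 ≡ 7 (mod 8), (2/15) = +1.
Reciprocity: 7 ≡ 3 and 15 ≡ 3 (mod 4), so (7/15) = −(15/7).
Reduce top mod 7: now compute (1/7).
Reached (1/7) = 1. Collecting the sign flips along the way, the symbol is +1.

1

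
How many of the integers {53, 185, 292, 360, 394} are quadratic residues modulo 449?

3

(53/449) = +1 → QR.
(185/449) = -1 → non-residue.
(292/449) = -1 → non-residue.
(360/449) = +1 → QR.
(394/449) = +1 → QR.
Total quadratic residues among the 5: 3.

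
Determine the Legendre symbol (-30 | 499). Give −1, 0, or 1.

-1

Euler's criterion: (-30/499) ≡ 469^249 (mod 499).
469^2 ≡ 401 (mod 499)
469^4 ≡ 123 (mod 499)
469^8 ≡ 159 (mod 499)
469^16 ≡ 331 (mod 499)
469^32 ≡ 280 (mod 499)
469^64 ≡ 57 (mod 499)
469^128 ≡ 255 (mod 499)
469^249 = 469^(128+64+32+16+8+1) ≡ 498 (mod 499).
Result is 498 ≡ −1, so (-30/499) = −1.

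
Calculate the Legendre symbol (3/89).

-1

Reciprocity: 3 ≡ 3 and 89 ≡ 1 (mod 4), so (3/89) = +(89/3).
Reduce top mod 3: now compute (2/3).
Pull out 2: since 3 ≡ 3 (mod 8), (2/3) = -1.
Reached (1/3) = 1. Collecting the sign flips along the way, the symbol is -1.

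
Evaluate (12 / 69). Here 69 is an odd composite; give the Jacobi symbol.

0

Pull out 2^2: since 69 ≡ 5 (mod 8), (2/69) = -1, so (2/69)^2 = +1.
Reciprocity: 3 ≡ 3 and 69 ≡ 1 (mod 4), so (3/69) = +(69/3).
Reduce top mod 3: now compute (0/3).
Top reduces to 0: gcd > 1, so the symbol is 0.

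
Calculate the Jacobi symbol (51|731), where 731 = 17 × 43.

0

Reciprocity: 51 ≡ 3 and 731 ≡ 3 (mod 4), so (51/731) = −(731/51).
Reduce top mod 51: now compute (17/51).
Reciprocity: 17 ≡ 1 and 51 ≡ 3 (mod 4), so (17/51) = +(51/17).
Reduce top mod 17: now compute (0/17).
Top reduces to 0: gcd > 1, so the symbol is 0.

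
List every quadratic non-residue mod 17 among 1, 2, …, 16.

3,5,6,7,10,11,12,14

Square k = 1,…,8 (k and 17−k give the same square):
1²=1, 2²=4, 3²=9, 4²=16, 5²≡8, 6²≡2, 7²≡15, 8²≡13 (mod 17).
The residues are {1, 2, 4, 8, 9, 13, 15, 16}; the non-residues are the remaining 8 nonzero classes.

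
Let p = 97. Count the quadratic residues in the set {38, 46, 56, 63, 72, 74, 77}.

1

(38/97) = -1 → non-residue.
(46/97) = -1 → non-residue.
(56/97) = -1 → non-residue.
(63/97) = -1 → non-residue.
(72/97) = +1 → QR.
(74/97) = -1 → non-residue.
(77/97) = -1 → non-residue.
Total quadratic residues among the 7: 1.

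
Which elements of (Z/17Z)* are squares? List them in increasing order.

1,2,4,8,9,13,15,16

Square k = 1,…,8 (k and 17−k give the same square):
1²=1, 2²=4, 3²=9, 4²=16, 5²≡8, 6²≡2, 7²≡15, 8²≡13 (mod 17).
So the quadratic residues mod 17 are {1, 2, 4, 8, 9, 13, 15, 16}.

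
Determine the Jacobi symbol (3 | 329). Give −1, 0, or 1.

Reciprocity: 3 ≡ 3 and 329 ≡ 1 (mod 4), so (3/329) = +(329/3).
Reduce top mod 3: now compute (2/3).
Pull out 2: since 3 ≡ 3 (mod 8), (2/3) = -1.
Reached (1/3) = 1. Collecting the sign flips along the way, the symbol is -1.

-1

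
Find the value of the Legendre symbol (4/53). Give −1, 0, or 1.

Euler's criterion: (4/53) ≡ 4^26 (mod 53).
4^2 ≡ 16 (mod 53)
4^4 ≡ 44 (mod 53)
4^8 ≡ 28 (mod 53)
4^16 ≡ 42 (mod 53)
4^26 = 4^(16+8+2) ≡ 1 (mod 53).
Result is 1, so (4/53) = 1.

1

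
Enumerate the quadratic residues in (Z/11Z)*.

1,3,4,5,9

Square k = 1,…,5 (k and 11−k give the same square):
1²=1, 2²=4, 3²=9, 4²≡5, 5²≡3 (mod 11).
So the quadratic residues mod 11 are {1, 3, 4, 5, 9}.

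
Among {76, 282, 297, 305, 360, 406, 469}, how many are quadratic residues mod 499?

3

(76/499) = -1 → non-residue.
(282/499) = +1 → QR.
(297/499) = +1 → QR.
(305/499) = -1 → non-residue.
(360/499) = -1 → non-residue.
(406/499) = +1 → QR.
(469/499) = -1 → non-residue.
Total quadratic residues among the 7: 3.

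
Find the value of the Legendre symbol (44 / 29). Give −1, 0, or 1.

First reduce: 44 ≡ 15 (mod 29).
Reciprocity: 15 ≡ 3 and 29 ≡ 1 (mod 4), so (15/29) = +(29/15).
Reduce top mod 15: now compute (14/15).
Pull out 2: since 15 ≡ 7 (mod 8), (2/15) = +1.
Reciprocity: 7 ≡ 3 and 15 ≡ 3 (mod 4), so (7/15) = −(15/7).
Reduce top mod 7: now compute (1/7).
Reached (1/7) = 1. Collecting the sign flips along the way, the symbol is -1.

-1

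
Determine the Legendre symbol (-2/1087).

Euler's criterion: (-2/1087) ≡ 1085^543 (mod 1087).
1085^2 ≡ 4 (mod 1087)
1085^4 ≡ 16 (mod 1087)
1085^8 ≡ 256 (mod 1087)
1085^16 ≡ 316 (mod 1087)
1085^32 ≡ 939 (mod 1087)
1085^64 ≡ 164 (mod 1087)
1085^128 ≡ 808 (mod 1087)
1085^256 ≡ 664 (mod 1087)
1085^512 ≡ 661 (mod 1087)
1085^543 = 1085^(512+16+8+4+2+1) ≡ 1086 (mod 1087).
Result is 1086 ≡ −1, so (-2/1087) = −1.

-1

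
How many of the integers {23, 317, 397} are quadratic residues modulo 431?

2

(23/431) = +1 → QR.
(317/431) = -1 → non-residue.
(397/431) = +1 → QR.
Total quadratic residues among the 3: 2.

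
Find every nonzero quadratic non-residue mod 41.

Square k = 1,…,20 (k and 41−k give the same square):
1²=1, 2²=4, 3²=9, 4²=16, 5²=25, 6²=36, 7²≡8, 8²≡23, 9²≡40, 10²≡18, 11²≡39, 12²≡21, 13²≡5, 14²≡32, 15²≡20, 16²≡10, 17²≡2, 18²≡37, 19²≡33, 20²≡31 (mod 41).
The residues are {1, 2, 4, 5, 8, 9, 10, 16, 18, 20, 21, 23, 25, 31, 32, 33, 36, 37, 39, 40}; the non-residues are the remaining 20 nonzero classes.

3,6,7,11,12,13,14,15,17,19,22,24,26,27,28,29,30,34,35,38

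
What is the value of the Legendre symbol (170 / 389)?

Euler's criterion: (170/389) ≡ 170^194 (mod 389).
170^2 ≡ 114 (mod 389)
170^4 ≡ 159 (mod 389)
170^8 ≡ 385 (mod 389)
170^16 ≡ 16 (mod 389)
170^32 ≡ 256 (mod 389)
170^64 ≡ 184 (mod 389)
170^128 ≡ 13 (mod 389)
170^194 = 170^(128+64+2) ≡ 388 (mod 389).
Result is 388 ≡ −1, so (170/389) = −1.

-1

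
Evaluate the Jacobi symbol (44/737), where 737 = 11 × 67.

0

Pull out 2^2: since 737 ≡ 1 (mod 8), (2/737) = +1, so (2/737)^2 = +1.
Reciprocity: 11 ≡ 3 and 737 ≡ 1 (mod 4), so (11/737) = +(737/11).
Reduce top mod 11: now compute (0/11).
Top reduces to 0: gcd > 1, so the symbol is 0.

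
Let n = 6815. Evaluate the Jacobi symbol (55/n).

Reciprocity: 55 ≡ 3 and 6815 ≡ 3 (mod 4), so (55/6815) = −(6815/55).
Reduce top mod 55: now compute (50/55).
Pull out 2: since 55 ≡ 7 (mod 8), (2/55) = +1.
Reciprocity: 25 ≡ 1 and 55 ≡ 3 (mod 4), so (25/55) = +(55/25).
Reduce top mod 25: now compute (5/25).
Reciprocity: 5 ≡ 1 and 25 ≡ 1 (mod 4), so (5/25) = +(25/5).
Reduce top mod 5: now compute (0/5).
Top reduces to 0: gcd > 1, so the symbol is 0.

0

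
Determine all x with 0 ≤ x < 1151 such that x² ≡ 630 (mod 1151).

557, 594

Since 1151 ≡ 3 (mod 4), a square root of 630 is 630^((1151+1)/4) = 630^288 mod 1151.
Repeated squaring: 630^2≡956, 630^4≡42, 630^8≡613, 630^16≡543, 630^32≡193, 630^64≡417, 630^128≡88, 630^256≡838 (mod 1151).
630^288 = 630^(256+32) ≡ 594 (mod 1151).
Check: 594² = 352836 ≡ 630 (mod 1151). The two roots are 557 and 594.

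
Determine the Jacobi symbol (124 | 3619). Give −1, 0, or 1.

Pull out 2^2: since 3619 ≡ 3 (mod 8), (2/3619) = -1, so (2/3619)^2 = +1.
Reciprocity: 31 ≡ 3 and 3619 ≡ 3 (mod 4), so (31/3619) = −(3619/31).
Reduce top mod 31: now compute (23/31).
Reciprocity: 23 ≡ 3 and 31 ≡ 3 (mod 4), so (23/31) = −(31/23).
Reduce top mod 23: now compute (8/23).
Pull out 2^3: since 23 ≡ 7 (mod 8), (2/23) = +1, so (2/23)^3 = +1.
Reached (1/23) = 1. Collecting the sign flips along the way, the symbol is +1.

1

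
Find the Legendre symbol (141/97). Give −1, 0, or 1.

First reduce: 141 ≡ 44 (mod 97).
Pull out 2^2: since 97 ≡ 1 (mod 8), (2/97) = +1, so (2/97)^2 = +1.
Reciprocity: 11 ≡ 3 and 97 ≡ 1 (mod 4), so (11/97) = +(97/11).
Reduce top mod 11: now compute (9/11).
Reciprocity: 9 ≡ 1 and 11 ≡ 3 (mod 4), so (9/11) = +(11/9).
Reduce top mod 9: now compute (2/9).
Pull out 2: since 9 ≡ 1 (mod 8), (2/9) = +1.
Reached (1/9) = 1. Collecting the sign flips along the way, the symbol is +1.

1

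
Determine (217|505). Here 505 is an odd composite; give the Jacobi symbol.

Reciprocity: 217 ≡ 1 and 505 ≡ 1 (mod 4), so (217/505) = +(505/217).
Reduce top mod 217: now compute (71/217).
Reciprocity: 71 ≡ 3 and 217 ≡ 1 (mod 4), so (71/217) = +(217/71).
Reduce top mod 71: now compute (4/71).
Pull out 2^2: since 71 ≡ 7 (mod 8), (2/71) = +1, so (2/71)^2 = +1.
Reached (1/71) = 1. Collecting the sign flips along the way, the symbol is +1.

1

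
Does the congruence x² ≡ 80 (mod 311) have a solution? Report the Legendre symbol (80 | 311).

1

Euler's criterion: (80/311) ≡ 80^155 (mod 311).
80^2 ≡ 180 (mod 311)
80^4 ≡ 56 (mod 311)
80^8 ≡ 26 (mod 311)
80^16 ≡ 54 (mod 311)
80^32 ≡ 117 (mod 311)
80^64 ≡ 5 (mod 311)
80^128 ≡ 25 (mod 311)
80^155 = 80^(128+16+8+2+1) ≡ 1 (mod 311).
Result is 1, so (80/311) = 1.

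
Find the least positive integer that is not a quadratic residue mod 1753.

5

(2/1753) = +1, so 2 is a residue.
(3/1753) = +1, so 3 is a residue.
(4/1753) = +1, so 4 is a residue.
(5/1753) = −1, so 5 is the smallest positive non-residue mod 1753.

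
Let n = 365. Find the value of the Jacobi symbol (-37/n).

First reduce: -37 ≡ 328 (mod 365).
Pull out 2^3: since 365 ≡ 5 (mod 8), (2/365) = -1, so (2/365)^3 = -1.
Reciprocity: 41 ≡ 1 and 365 ≡ 1 (mod 4), so (41/365) = +(365/41).
Reduce top mod 41: now compute (37/41).
Reciprocity: 37 ≡ 1 and 41 ≡ 1 (mod 4), so (37/41) = +(41/37).
Reduce top mod 37: now compute (4/37).
Pull out 2^2: since 37 ≡ 5 (mod 8), (2/37) = -1, so (2/37)^2 = +1.
Reached (1/37) = 1. Collecting the sign flips along the way, the symbol is -1.

-1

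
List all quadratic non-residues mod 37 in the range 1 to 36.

Square k = 1,…,18 (k and 37−k give the same square):
1²=1, 2²=4, 3²=9, 4²=16, 5²=25, 6²=36, 7²≡12, 8²≡27, 9²≡7, 10²≡26, 11²≡10, 12²≡33, 13²≡21, 14²≡11, 15²≡3, 16²≡34, 17²≡30, 18²≡28 (mod 37).
The residues are {1, 3, 4, 7, 9, 10, 11, 12, 16, 21, 25, 26, 27, 28, 30, 33, 34, 36}; the non-residues are the remaining 18 nonzero classes.

2 5 6 8 13 14 15 17 18 19 20 22 23 24 29 31 32 35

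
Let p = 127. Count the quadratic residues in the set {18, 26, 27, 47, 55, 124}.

(18/127) = +1 → QR.
(26/127) = +1 → QR.
(27/127) = -1 → non-residue.
(47/127) = +1 → QR.
(55/127) = -1 → non-residue.
(124/127) = +1 → QR.
Total quadratic residues among the 6: 4.

4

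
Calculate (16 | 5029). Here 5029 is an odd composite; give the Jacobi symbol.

Pull out 2^4: since 5029 ≡ 5 (mod 8), (2/5029) = -1, so (2/5029)^4 = +1.
Reached (1/5029) = 1. Collecting the sign flips along the way, the symbol is +1.

1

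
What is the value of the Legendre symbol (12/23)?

1

Euler's criterion: (12/23) ≡ 12^11 (mod 23).
12^2 ≡ 6 (mod 23)
12^4 ≡ 13 (mod 23)
12^8 ≡ 8 (mod 23)
12^11 = 12^(8+2+1) ≡ 1 (mod 23).
Result is 1, so (12/23) = 1.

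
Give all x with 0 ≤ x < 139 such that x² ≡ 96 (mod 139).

42, 97

Since 139 ≡ 3 (mod 4), a square root of 96 is 96^((139+1)/4) = 96^35 mod 139.
Repeated squaring: 96^2≡42, 96^4≡96, 96^8≡42, 96^16≡96, 96^32≡42 (mod 139).
96^35 = 96^(32+2+1) ≡ 42 (mod 139).
Check: 42² = 1764 ≡ 96 (mod 139). The two roots are 42 and 97.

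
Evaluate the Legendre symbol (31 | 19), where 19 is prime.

First reduce: 31 ≡ 12 (mod 19).
Pull out 2^2: since 19 ≡ 3 (mod 8), (2/19) = -1, so (2/19)^2 = +1.
Reciprocity: 3 ≡ 3 and 19 ≡ 3 (mod 4), so (3/19) = −(19/3).
Reduce top mod 3: now compute (1/3).
Reached (1/3) = 1. Collecting the sign flips along the way, the symbol is -1.

-1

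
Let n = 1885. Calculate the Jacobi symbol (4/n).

Pull out 2^2: since 1885 ≡ 5 (mod 8), (2/1885) = -1, so (2/1885)^2 = +1.
Reached (1/1885) = 1. Collecting the sign flips along the way, the symbol is +1.

1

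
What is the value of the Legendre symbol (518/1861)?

1

Pull out 2: since 1861 ≡ 5 (mod 8), (2/1861) = -1.
Reciprocity: 259 ≡ 3 and 1861 ≡ 1 (mod 4), so (259/1861) = +(1861/259).
Reduce top mod 259: now compute (48/259).
Pull out 2^4: since 259 ≡ 3 (mod 8), (2/259) = -1, so (2/259)^4 = +1.
Reciprocity: 3 ≡ 3 and 259 ≡ 3 (mod 4), so (3/259) = −(259/3).
Reduce top mod 3: now compute (1/3).
Reached (1/3) = 1. Collecting the sign flips along the way, the symbol is +1.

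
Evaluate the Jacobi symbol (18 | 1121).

Pull out 2: since 1121 ≡ 1 (mod 8), (2/1121) = +1.
Reciprocity: 9 ≡ 1 and 1121 ≡ 1 (mod 4), so (9/1121) = +(1121/9).
Reduce top mod 9: now compute (5/9).
Reciprocity: 5 ≡ 1 and 9 ≡ 1 (mod 4), so (5/9) = +(9/5).
Reduce top mod 5: now compute (4/5).
Pull out 2^2: since 5 ≡ 5 (mod 8), (2/5) = -1, so (2/5)^2 = +1.
Reached (1/5) = 1. Collecting the sign flips along the way, the symbol is +1.

1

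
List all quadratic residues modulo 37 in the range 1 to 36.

Square k = 1,…,18 (k and 37−k give the same square):
1²=1, 2²=4, 3²=9, 4²=16, 5²=25, 6²=36, 7²≡12, 8²≡27, 9²≡7, 10²≡26, 11²≡10, 12²≡33, 13²≡21, 14²≡11, 15²≡3, 16²≡34, 17²≡30, 18²≡28 (mod 37).
So the quadratic residues mod 37 are {1, 3, 4, 7, 9, 10, 11, 12, 16, 21, 25, 26, 27, 28, 30, 33, 34, 36}.

1 3 4 7 9 10 11 12 16 21 25 26 27 28 30 33 34 36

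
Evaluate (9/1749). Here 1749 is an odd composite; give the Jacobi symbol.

Reciprocity: 9 ≡ 1 and 1749 ≡ 1 (mod 4), so (9/1749) = +(1749/9).
Reduce top mod 9: now compute (3/9).
Reciprocity: 3 ≡ 3 and 9 ≡ 1 (mod 4), so (3/9) = +(9/3).
Reduce top mod 3: now compute (0/3).
Top reduces to 0: gcd > 1, so the symbol is 0.

0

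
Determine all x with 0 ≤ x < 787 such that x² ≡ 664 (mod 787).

Since 787 ≡ 3 (mod 4), a square root of 664 is 664^((787+1)/4) = 664^197 mod 787.
Repeated squaring: 664^2≡176, 664^4≡283, 664^8≡602, 664^16≡384, 664^32≡287, 664^64≡521, 664^128≡713 (mod 787).
664^197 = 664^(128+64+4+1) ≡ 732 (mod 787).
Check: 732² = 535824 ≡ 664 (mod 787). The two roots are 55 and 732.

55, 732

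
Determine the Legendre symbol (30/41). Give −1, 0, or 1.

-1

Pull out 2: since 41 ≡ 1 (mod 8), (2/41) = +1.
Reciprocity: 15 ≡ 3 and 41 ≡ 1 (mod 4), so (15/41) = +(41/15).
Reduce top mod 15: now compute (11/15).
Reciprocity: 11 ≡ 3 and 15 ≡ 3 (mod 4), so (11/15) = −(15/11).
Reduce top mod 11: now compute (4/11).
Pull out 2^2: since 11 ≡ 3 (mod 8), (2/11) = -1, so (2/11)^2 = +1.
Reached (1/11) = 1. Collecting the sign flips along the way, the symbol is -1.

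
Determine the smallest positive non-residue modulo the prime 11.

(2/11) = −1, so 2 is the smallest positive non-residue mod 11.

2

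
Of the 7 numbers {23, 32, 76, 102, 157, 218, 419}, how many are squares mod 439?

4

(23/439) = -1 → non-residue.
(32/439) = +1 → QR.
(76/439) = +1 → QR.
(102/439) = +1 → QR.
(157/439) = -1 → non-residue.
(218/439) = +1 → QR.
(419/439) = -1 → non-residue.
Total quadratic residues among the 7: 4.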